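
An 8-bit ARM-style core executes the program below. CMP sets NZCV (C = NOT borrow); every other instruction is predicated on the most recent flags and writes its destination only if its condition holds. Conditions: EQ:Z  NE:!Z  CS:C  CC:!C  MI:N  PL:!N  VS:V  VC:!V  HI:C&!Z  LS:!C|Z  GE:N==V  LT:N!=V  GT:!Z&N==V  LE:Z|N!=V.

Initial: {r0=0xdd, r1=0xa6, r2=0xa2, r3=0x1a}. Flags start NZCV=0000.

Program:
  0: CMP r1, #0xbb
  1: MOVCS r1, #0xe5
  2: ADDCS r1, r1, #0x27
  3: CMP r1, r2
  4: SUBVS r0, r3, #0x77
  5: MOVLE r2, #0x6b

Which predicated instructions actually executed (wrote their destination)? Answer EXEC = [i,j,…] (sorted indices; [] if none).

0: ✓ CMP  NZCV=1000
1: · MOVCS
2: · ADDCS
3: ✓ CMP  NZCV=0010
4: · SUBVS
5: · MOVLE

EXEC = []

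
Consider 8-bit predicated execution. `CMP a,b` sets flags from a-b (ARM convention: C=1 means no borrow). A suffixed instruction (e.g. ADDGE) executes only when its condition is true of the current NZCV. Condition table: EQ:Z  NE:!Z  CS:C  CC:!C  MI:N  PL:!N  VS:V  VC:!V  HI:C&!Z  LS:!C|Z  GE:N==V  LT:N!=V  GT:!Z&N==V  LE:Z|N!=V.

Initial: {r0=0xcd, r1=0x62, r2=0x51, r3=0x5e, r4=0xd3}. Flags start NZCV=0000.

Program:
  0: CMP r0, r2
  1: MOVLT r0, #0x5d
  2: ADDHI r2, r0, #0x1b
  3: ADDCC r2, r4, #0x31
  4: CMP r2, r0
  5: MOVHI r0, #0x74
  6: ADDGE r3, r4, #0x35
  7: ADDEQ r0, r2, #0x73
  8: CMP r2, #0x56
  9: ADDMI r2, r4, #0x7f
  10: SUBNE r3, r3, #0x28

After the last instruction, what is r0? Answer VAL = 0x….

[0] flags=0011 → (cmp)
[1] flags=0011 LT?T → r0=0x5d
[2] flags=0011 HI?T → r2=0x78
[3] flags=0011 CC?F → skip
[4] flags=0010 → (cmp)
[5] flags=0010 HI?T → r0=0x74
[6] flags=0010 GE?T → r3=0x08
[7] flags=0010 EQ?F → skip
[8] flags=0010 → (cmp)
[9] flags=0010 MI?F → skip
[10] flags=0010 NE?T → r3=0xe0

VAL = 0x74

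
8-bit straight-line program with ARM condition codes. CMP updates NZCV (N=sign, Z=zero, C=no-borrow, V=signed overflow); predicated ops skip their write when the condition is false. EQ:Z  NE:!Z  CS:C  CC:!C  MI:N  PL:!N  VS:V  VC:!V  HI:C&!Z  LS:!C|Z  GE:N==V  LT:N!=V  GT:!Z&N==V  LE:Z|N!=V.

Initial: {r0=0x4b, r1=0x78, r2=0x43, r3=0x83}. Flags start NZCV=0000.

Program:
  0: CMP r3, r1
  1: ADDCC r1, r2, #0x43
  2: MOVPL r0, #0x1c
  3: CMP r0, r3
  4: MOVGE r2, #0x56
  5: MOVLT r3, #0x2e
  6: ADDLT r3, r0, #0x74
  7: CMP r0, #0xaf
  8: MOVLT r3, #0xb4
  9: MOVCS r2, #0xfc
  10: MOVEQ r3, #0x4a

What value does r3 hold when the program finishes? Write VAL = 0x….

[0] flags=0011 → (cmp)
[1] flags=0011 CC?F → skip
[2] flags=0011 PL?T → r0=0x1c
[3] flags=1001 → (cmp)
[4] flags=1001 GE?T → r2=0x56
[5] flags=1001 LT?F → skip
[6] flags=1001 LT?F → skip
[7] flags=0000 → (cmp)
[8] flags=0000 LT?F → skip
[9] flags=0000 CS?F → skip
[10] flags=0000 EQ?F → skip

VAL = 0x83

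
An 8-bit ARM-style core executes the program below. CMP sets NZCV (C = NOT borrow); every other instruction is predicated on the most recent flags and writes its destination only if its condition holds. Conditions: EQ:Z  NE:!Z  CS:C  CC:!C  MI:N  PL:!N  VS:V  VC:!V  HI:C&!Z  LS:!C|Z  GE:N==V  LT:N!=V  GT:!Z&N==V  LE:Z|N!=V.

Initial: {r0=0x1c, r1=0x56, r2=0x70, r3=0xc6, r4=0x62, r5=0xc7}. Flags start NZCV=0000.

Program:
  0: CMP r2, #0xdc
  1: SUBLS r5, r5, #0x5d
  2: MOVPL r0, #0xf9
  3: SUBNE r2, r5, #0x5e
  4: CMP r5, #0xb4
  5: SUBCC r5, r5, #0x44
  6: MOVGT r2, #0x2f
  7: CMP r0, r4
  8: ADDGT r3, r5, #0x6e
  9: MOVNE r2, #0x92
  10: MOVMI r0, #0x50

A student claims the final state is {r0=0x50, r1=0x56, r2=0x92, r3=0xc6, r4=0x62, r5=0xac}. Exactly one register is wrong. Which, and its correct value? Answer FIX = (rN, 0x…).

[0] flags=1001 → (cmp)
[1] flags=1001 LS?T → r5=0x6a
[2] flags=1001 PL?F → skip
[3] flags=1001 NE?T → r2=0x0c
[4] flags=1001 → (cmp)
[5] flags=1001 CC?T → r5=0x26
[6] flags=1001 GT?T → r2=0x2f
[7] flags=1000 → (cmp)
[8] flags=1000 GT?F → skip
[9] flags=1000 NE?T → r2=0x92
[10] flags=1000 MI?T → r0=0x50

FIX = (r5, 0x26)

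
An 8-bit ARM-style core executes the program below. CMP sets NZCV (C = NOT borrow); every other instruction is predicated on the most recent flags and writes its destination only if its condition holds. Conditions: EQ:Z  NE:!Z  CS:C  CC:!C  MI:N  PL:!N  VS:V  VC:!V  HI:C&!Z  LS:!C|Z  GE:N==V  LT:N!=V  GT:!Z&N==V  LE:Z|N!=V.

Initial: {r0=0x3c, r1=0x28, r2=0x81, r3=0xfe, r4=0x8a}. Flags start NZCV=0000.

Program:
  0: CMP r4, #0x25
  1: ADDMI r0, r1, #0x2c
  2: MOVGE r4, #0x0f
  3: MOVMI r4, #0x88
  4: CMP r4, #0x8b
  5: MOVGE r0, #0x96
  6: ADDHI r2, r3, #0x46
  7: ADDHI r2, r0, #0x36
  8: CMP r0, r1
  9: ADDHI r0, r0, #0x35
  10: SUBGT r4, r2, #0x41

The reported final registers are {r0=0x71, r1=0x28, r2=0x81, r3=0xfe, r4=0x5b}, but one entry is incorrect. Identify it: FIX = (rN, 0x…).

FIX = (r4, 0x40)

[0] flags=0011 → (cmp)
[1] flags=0011 MI?F → skip
[2] flags=0011 GE?F → skip
[3] flags=0011 MI?F → skip
[4] flags=1000 → (cmp)
[5] flags=1000 GE?F → skip
[6] flags=1000 HI?F → skip
[7] flags=1000 HI?F → skip
[8] flags=0010 → (cmp)
[9] flags=0010 HI?T → r0=0x71
[10] flags=0010 GT?T → r4=0x40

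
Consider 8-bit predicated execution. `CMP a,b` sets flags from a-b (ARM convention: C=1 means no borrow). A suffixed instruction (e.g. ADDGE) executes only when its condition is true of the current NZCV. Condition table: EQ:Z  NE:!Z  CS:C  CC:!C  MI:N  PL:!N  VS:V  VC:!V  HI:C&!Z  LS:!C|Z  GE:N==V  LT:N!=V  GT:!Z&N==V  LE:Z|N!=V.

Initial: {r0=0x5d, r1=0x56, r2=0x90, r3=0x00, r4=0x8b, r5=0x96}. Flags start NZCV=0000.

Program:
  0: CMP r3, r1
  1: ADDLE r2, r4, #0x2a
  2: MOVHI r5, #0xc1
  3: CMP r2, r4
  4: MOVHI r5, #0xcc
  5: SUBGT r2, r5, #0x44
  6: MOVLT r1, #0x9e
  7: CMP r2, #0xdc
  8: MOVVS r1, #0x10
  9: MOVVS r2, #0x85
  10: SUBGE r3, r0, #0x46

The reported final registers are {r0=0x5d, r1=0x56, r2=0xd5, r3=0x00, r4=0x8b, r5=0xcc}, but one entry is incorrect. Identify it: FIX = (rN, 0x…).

[0] flags=1000 → (cmp)
[1] flags=1000 LE?T → r2=0xb5
[2] flags=1000 HI?F → skip
[3] flags=0010 → (cmp)
[4] flags=0010 HI?T → r5=0xcc
[5] flags=0010 GT?T → r2=0x88
[6] flags=0010 LT?F → skip
[7] flags=1000 → (cmp)
[8] flags=1000 VS?F → skip
[9] flags=1000 VS?F → skip
[10] flags=1000 GE?F → skip

FIX = (r2, 0x88)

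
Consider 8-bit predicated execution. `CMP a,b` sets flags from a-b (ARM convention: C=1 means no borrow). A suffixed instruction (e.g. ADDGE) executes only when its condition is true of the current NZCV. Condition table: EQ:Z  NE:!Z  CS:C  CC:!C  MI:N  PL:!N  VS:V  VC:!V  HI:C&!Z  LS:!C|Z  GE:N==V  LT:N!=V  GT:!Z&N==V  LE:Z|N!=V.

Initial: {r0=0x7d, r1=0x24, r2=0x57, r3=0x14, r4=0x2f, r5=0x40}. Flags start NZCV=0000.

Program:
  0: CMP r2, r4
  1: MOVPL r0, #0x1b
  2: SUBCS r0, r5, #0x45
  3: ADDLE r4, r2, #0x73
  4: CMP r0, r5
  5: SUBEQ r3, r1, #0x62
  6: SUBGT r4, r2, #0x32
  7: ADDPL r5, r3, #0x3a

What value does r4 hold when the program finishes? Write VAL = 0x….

[0] flags=0010 → (cmp)
[1] flags=0010 PL?T → r0=0x1b
[2] flags=0010 CS?T → r0=0xfb
[3] flags=0010 LE?F → skip
[4] flags=1010 → (cmp)
[5] flags=1010 EQ?F → skip
[6] flags=1010 GT?F → skip
[7] flags=1010 PL?F → skip

VAL = 0x2f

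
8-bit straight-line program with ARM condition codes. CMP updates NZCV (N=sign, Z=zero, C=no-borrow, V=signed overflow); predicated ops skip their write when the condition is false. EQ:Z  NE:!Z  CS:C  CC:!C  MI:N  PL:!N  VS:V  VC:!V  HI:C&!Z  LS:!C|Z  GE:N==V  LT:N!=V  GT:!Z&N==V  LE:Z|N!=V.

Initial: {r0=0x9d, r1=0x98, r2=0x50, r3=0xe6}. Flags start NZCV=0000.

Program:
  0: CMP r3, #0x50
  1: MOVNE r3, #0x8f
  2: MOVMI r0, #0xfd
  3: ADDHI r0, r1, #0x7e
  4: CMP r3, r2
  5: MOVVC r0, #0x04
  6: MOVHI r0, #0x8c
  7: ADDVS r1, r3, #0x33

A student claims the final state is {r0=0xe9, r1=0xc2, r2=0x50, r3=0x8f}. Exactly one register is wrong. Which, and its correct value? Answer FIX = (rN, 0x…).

FIX = (r0, 0x8c)

[0] flags=1010 → (cmp)
[1] flags=1010 NE?T → r3=0x8f
[2] flags=1010 MI?T → r0=0xfd
[3] flags=1010 HI?T → r0=0x16
[4] flags=0011 → (cmp)
[5] flags=0011 VC?F → skip
[6] flags=0011 HI?T → r0=0x8c
[7] flags=0011 VS?T → r1=0xc2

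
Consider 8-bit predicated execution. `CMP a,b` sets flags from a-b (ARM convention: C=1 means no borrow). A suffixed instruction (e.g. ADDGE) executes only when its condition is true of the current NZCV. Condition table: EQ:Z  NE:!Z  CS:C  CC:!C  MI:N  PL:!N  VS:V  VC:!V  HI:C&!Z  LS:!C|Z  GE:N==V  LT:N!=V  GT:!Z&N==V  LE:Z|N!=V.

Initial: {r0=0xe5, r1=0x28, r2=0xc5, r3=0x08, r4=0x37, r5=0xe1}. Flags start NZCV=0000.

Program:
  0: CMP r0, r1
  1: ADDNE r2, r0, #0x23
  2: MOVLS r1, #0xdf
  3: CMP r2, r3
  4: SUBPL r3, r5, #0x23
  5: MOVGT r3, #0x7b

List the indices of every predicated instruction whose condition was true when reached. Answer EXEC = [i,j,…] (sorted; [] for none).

[0] flags=1010 → (cmp)
[1] flags=1010 NE?T → r2=0x08
[2] flags=1010 LS?F → skip
[3] flags=0110 → (cmp)
[4] flags=0110 PL?T → r3=0xbe
[5] flags=0110 GT?F → skip

EXEC = [1,4]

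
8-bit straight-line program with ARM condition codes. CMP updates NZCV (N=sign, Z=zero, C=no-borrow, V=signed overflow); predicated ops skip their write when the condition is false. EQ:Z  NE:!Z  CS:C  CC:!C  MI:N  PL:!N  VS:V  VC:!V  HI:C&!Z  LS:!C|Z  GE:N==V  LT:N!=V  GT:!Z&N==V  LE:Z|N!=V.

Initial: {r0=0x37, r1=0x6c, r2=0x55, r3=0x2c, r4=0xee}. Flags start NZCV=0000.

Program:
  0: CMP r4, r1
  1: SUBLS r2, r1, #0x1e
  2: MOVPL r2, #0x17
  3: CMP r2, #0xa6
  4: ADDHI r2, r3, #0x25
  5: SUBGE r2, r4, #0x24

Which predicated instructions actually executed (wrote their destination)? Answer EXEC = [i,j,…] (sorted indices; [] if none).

EXEC = [5]

[0] flags=1010 → (cmp)
[1] flags=1010 LS?F → skip
[2] flags=1010 PL?F → skip
[3] flags=1001 → (cmp)
[4] flags=1001 HI?F → skip
[5] flags=1001 GE?T → r2=0xca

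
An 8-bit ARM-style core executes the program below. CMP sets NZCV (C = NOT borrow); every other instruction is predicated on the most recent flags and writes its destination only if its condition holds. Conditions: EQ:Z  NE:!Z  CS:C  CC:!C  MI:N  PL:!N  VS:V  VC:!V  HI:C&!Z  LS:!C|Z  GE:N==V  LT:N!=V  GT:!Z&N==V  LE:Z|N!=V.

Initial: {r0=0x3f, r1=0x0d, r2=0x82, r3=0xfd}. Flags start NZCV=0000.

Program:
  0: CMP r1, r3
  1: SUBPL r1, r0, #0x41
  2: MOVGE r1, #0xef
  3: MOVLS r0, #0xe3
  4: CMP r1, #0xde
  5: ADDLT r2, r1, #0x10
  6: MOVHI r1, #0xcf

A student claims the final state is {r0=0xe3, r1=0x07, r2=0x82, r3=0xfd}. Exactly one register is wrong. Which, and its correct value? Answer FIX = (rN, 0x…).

[0] flags=0000 → (cmp)
[1] flags=0000 PL?T → r1=0xfe
[2] flags=0000 GE?T → r1=0xef
[3] flags=0000 LS?T → r0=0xe3
[4] flags=0010 → (cmp)
[5] flags=0010 LT?F → skip
[6] flags=0010 HI?T → r1=0xcf

FIX = (r1, 0xcf)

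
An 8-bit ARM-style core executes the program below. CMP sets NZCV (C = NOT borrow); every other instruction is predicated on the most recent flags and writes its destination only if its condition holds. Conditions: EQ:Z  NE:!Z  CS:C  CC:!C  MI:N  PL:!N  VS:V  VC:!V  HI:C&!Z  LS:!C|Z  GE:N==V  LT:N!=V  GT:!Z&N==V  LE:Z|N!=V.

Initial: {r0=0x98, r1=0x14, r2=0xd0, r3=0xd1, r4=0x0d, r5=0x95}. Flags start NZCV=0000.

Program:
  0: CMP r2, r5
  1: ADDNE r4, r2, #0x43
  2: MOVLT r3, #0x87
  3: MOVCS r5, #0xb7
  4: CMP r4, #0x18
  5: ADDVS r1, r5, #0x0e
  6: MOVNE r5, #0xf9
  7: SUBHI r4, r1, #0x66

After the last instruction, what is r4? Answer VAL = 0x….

VAL = 0x13

[0] flags=0010 → (cmp)
[1] flags=0010 NE?T → r4=0x13
[2] flags=0010 LT?F → skip
[3] flags=0010 CS?T → r5=0xb7
[4] flags=1000 → (cmp)
[5] flags=1000 VS?F → skip
[6] flags=1000 NE?T → r5=0xf9
[7] flags=1000 HI?F → skip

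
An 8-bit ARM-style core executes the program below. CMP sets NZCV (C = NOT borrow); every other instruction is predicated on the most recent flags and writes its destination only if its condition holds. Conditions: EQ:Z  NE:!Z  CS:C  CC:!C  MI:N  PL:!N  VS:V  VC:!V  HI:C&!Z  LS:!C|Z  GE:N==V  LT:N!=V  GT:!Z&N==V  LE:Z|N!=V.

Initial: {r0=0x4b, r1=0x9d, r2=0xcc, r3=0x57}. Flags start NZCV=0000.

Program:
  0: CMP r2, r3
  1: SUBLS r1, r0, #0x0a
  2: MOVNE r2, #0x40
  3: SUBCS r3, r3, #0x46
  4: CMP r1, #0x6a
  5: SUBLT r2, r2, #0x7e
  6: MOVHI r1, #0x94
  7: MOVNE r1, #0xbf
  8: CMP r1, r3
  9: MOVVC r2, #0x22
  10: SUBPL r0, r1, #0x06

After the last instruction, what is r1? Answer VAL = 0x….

VAL = 0xbf

[0] flags=0011 → (cmp)
[1] flags=0011 LS?F → skip
[2] flags=0011 NE?T → r2=0x40
[3] flags=0011 CS?T → r3=0x11
[4] flags=0011 → (cmp)
[5] flags=0011 LT?T → r2=0xc2
[6] flags=0011 HI?T → r1=0x94
[7] flags=0011 NE?T → r1=0xbf
[8] flags=1010 → (cmp)
[9] flags=1010 VC?T → r2=0x22
[10] flags=1010 PL?F → skip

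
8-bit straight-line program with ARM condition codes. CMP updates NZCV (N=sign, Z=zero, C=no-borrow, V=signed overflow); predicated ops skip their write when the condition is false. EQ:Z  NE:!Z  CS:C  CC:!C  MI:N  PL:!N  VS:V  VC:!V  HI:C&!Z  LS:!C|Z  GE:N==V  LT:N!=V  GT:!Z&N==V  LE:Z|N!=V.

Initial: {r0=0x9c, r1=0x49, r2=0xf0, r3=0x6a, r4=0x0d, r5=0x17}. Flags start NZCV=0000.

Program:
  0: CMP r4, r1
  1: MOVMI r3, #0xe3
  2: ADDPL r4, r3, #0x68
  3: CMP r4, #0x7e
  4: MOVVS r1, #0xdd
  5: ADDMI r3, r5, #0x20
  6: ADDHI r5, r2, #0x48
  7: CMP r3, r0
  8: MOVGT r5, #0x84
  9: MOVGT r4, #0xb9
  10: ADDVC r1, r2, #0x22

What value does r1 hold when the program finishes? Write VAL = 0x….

0: ✓ CMP  NZCV=1000
1: ✓ MOVMI  r3←0xe3
2: · ADDPL
3: ✓ CMP  NZCV=1000
4: · MOVVS
5: ✓ ADDMI  r3←0x37
6: · ADDHI
7: ✓ CMP  NZCV=1001
8: ✓ MOVGT  r5←0x84
9: ✓ MOVGT  r4←0xb9
10: · ADDVC

VAL = 0x49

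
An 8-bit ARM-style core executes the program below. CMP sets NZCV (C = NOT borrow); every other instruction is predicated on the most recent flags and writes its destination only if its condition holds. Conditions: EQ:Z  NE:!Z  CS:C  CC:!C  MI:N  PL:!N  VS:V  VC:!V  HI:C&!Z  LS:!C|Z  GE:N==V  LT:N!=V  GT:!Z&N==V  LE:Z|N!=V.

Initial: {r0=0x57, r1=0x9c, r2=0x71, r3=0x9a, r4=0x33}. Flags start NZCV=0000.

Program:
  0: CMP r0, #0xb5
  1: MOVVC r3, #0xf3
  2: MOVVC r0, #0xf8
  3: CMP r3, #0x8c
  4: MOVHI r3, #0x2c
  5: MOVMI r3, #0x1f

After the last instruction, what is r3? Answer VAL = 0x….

VAL = 0x2c

[0] flags=1001 → (cmp)
[1] flags=1001 VC?F → skip
[2] flags=1001 VC?F → skip
[3] flags=0010 → (cmp)
[4] flags=0010 HI?T → r3=0x2c
[5] flags=0010 MI?F → skip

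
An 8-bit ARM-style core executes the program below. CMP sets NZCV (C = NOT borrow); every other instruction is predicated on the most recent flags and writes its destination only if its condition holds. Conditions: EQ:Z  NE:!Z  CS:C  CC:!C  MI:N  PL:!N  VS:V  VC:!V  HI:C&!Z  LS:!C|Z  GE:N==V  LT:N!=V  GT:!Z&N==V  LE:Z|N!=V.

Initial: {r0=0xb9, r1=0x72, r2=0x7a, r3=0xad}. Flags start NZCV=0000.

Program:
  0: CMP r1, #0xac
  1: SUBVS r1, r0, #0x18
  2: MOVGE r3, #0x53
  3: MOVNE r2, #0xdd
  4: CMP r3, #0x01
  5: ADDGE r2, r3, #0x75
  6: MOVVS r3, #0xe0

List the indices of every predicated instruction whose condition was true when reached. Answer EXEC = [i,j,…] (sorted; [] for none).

EXEC = [1,2,3,5]

[0] flags=1001 → (cmp)
[1] flags=1001 VS?T → r1=0xa1
[2] flags=1001 GE?T → r3=0x53
[3] flags=1001 NE?T → r2=0xdd
[4] flags=0010 → (cmp)
[5] flags=0010 GE?T → r2=0xc8
[6] flags=0010 VS?F → skip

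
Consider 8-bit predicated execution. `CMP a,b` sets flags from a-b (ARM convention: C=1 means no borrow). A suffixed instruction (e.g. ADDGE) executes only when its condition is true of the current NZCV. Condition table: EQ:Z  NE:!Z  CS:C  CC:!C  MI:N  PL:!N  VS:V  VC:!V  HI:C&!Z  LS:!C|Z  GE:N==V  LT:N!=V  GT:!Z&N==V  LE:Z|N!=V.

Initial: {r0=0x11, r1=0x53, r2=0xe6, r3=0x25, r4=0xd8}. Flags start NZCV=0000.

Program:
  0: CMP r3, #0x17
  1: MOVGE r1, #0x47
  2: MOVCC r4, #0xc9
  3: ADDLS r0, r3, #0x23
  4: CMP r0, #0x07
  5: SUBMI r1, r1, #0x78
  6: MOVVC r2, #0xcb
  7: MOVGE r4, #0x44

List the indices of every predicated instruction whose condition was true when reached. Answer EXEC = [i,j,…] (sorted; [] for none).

0: ✓ CMP  NZCV=0010
1: ✓ MOVGE  r1←0x47
2: · MOVCC
3: · ADDLS
4: ✓ CMP  NZCV=0010
5: · SUBMI
6: ✓ MOVVC  r2←0xcb
7: ✓ MOVGE  r4←0x44

EXEC = [1,6,7]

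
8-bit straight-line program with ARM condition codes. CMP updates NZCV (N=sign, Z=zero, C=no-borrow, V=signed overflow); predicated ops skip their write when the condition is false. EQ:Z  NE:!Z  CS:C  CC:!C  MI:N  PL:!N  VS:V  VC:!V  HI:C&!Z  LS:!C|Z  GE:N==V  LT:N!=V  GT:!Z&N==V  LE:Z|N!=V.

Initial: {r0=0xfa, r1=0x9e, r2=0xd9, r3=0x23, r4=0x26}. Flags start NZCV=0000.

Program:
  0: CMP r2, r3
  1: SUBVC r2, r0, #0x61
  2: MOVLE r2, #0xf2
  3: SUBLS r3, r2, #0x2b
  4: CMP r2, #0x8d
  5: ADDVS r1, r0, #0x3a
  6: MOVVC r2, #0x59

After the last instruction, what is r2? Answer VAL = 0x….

VAL = 0x59

[0] flags=1010 → (cmp)
[1] flags=1010 VC?T → r2=0x99
[2] flags=1010 LE?T → r2=0xf2
[3] flags=1010 LS?F → skip
[4] flags=0010 → (cmp)
[5] flags=0010 VS?F → skip
[6] flags=0010 VC?T → r2=0x59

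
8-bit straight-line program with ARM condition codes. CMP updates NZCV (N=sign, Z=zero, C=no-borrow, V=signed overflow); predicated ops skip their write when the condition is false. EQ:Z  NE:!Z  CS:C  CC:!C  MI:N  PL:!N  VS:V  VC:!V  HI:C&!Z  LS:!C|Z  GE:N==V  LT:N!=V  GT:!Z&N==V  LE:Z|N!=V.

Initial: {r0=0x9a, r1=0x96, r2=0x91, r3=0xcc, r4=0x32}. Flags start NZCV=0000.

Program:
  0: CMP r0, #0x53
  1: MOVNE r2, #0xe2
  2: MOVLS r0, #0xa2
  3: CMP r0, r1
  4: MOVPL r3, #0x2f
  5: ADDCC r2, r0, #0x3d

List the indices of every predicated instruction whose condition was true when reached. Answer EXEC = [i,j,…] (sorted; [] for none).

0: ✓ CMP  NZCV=0011
1: ✓ MOVNE  r2←0xe2
2: · MOVLS
3: ✓ CMP  NZCV=0010
4: ✓ MOVPL  r3←0x2f
5: · ADDCC

EXEC = [1,4]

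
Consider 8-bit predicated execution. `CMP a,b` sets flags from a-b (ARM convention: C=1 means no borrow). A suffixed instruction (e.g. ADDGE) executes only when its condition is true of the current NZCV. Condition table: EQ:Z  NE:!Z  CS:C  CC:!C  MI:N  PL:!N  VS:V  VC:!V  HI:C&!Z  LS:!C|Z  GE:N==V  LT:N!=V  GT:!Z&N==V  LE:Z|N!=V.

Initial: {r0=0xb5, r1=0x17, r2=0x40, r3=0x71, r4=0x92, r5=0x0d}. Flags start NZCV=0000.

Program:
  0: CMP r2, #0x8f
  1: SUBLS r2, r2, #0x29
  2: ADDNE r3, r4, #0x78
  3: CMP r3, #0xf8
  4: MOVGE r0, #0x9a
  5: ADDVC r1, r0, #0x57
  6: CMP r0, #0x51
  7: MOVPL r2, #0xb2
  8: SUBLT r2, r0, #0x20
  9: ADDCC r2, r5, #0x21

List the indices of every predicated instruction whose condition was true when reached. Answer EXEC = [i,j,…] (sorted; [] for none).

[0] flags=1001 → (cmp)
[1] flags=1001 LS?T → r2=0x17
[2] flags=1001 NE?T → r3=0x0a
[3] flags=0000 → (cmp)
[4] flags=0000 GE?T → r0=0x9a
[5] flags=0000 VC?T → r1=0xf1
[6] flags=0011 → (cmp)
[7] flags=0011 PL?T → r2=0xb2
[8] flags=0011 LT?T → r2=0x7a
[9] flags=0011 CC?F → skip

EXEC = [1,2,4,5,7,8]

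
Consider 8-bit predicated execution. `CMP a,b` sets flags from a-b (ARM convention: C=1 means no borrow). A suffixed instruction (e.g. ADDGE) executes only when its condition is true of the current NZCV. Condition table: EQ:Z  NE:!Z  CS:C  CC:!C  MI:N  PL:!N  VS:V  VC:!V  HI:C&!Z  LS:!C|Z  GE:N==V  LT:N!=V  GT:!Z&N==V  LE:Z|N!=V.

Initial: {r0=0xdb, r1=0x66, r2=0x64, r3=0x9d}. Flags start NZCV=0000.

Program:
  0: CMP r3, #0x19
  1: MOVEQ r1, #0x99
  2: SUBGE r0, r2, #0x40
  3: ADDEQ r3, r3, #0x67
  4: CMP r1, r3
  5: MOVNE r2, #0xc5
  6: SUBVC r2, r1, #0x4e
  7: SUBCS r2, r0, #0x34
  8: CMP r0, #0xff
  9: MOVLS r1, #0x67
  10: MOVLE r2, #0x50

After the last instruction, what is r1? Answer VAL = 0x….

[0] flags=1010 → (cmp)
[1] flags=1010 EQ?F → skip
[2] flags=1010 GE?F → skip
[3] flags=1010 EQ?F → skip
[4] flags=1001 → (cmp)
[5] flags=1001 NE?T → r2=0xc5
[6] flags=1001 VC?F → skip
[7] flags=1001 CS?F → skip
[8] flags=1000 → (cmp)
[9] flags=1000 LS?T → r1=0x67
[10] flags=1000 LE?T → r2=0x50

VAL = 0x67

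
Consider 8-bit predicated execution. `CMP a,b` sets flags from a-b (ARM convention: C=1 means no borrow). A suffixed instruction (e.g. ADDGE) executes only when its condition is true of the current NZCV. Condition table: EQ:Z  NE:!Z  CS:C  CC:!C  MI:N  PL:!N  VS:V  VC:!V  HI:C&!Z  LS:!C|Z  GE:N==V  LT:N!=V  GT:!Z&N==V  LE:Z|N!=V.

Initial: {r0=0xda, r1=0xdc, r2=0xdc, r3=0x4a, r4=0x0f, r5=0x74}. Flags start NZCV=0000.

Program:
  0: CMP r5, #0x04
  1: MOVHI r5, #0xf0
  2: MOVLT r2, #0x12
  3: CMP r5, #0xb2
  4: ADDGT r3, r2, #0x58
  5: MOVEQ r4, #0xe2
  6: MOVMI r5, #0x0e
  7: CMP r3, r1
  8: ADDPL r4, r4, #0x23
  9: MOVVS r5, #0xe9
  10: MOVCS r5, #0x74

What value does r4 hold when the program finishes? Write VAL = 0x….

VAL = 0x32

[0] flags=0010 → (cmp)
[1] flags=0010 HI?T → r5=0xf0
[2] flags=0010 LT?F → skip
[3] flags=0010 → (cmp)
[4] flags=0010 GT?T → r3=0x34
[5] flags=0010 EQ?F → skip
[6] flags=0010 MI?F → skip
[7] flags=0000 → (cmp)
[8] flags=0000 PL?T → r4=0x32
[9] flags=0000 VS?F → skip
[10] flags=0000 CS?F → skip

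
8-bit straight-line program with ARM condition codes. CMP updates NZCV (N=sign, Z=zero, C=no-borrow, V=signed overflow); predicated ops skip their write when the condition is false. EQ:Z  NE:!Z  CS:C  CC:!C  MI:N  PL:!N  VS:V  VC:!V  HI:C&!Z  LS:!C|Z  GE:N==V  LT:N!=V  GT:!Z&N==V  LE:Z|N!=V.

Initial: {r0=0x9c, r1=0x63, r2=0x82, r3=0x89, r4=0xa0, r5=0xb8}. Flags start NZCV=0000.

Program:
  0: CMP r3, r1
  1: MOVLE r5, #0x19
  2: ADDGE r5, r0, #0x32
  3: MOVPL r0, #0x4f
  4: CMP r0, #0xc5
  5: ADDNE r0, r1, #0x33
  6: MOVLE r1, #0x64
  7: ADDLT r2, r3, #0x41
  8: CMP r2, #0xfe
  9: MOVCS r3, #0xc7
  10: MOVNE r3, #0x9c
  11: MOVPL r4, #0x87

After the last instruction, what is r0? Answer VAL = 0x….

VAL = 0x96

0: ✓ CMP  NZCV=0011
1: ✓ MOVLE  r5←0x19
2: · ADDGE
3: ✓ MOVPL  r0←0x4f
4: ✓ CMP  NZCV=1001
5: ✓ ADDNE  r0←0x96
6: · MOVLE
7: · ADDLT
8: ✓ CMP  NZCV=1000
9: · MOVCS
10: ✓ MOVNE  r3←0x9c
11: · MOVPL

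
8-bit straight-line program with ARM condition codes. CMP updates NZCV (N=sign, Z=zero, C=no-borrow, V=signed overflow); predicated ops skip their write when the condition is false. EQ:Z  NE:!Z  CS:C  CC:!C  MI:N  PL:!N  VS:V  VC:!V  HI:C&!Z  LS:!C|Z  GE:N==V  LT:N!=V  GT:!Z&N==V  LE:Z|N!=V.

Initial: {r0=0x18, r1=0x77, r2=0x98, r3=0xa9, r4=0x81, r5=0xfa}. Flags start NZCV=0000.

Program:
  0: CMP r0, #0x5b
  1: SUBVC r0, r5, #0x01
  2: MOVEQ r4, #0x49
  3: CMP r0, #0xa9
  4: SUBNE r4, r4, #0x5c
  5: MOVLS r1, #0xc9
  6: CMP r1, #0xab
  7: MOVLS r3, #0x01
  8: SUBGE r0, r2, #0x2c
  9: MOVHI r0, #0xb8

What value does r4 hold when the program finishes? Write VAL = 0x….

[0] flags=1000 → (cmp)
[1] flags=1000 VC?T → r0=0xf9
[2] flags=1000 EQ?F → skip
[3] flags=0010 → (cmp)
[4] flags=0010 NE?T → r4=0x25
[5] flags=0010 LS?F → skip
[6] flags=1001 → (cmp)
[7] flags=1001 LS?T → r3=0x01
[8] flags=1001 GE?T → r0=0x6c
[9] flags=1001 HI?F → skip

VAL = 0x25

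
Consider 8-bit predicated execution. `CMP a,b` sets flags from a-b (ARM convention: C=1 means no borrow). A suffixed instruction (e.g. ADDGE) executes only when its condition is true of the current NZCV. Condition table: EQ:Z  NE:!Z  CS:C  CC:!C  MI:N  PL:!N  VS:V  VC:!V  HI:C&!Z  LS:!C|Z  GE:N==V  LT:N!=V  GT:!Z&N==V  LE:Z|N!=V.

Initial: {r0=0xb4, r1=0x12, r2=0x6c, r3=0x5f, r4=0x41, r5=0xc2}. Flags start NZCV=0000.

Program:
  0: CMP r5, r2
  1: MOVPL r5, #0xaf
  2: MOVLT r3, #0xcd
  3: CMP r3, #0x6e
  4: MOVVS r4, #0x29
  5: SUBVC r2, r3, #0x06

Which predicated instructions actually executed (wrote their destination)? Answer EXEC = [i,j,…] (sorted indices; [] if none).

EXEC = [1,2,4]

[0] flags=0011 → (cmp)
[1] flags=0011 PL?T → r5=0xaf
[2] flags=0011 LT?T → r3=0xcd
[3] flags=0011 → (cmp)
[4] flags=0011 VS?T → r4=0x29
[5] flags=0011 VC?F → skip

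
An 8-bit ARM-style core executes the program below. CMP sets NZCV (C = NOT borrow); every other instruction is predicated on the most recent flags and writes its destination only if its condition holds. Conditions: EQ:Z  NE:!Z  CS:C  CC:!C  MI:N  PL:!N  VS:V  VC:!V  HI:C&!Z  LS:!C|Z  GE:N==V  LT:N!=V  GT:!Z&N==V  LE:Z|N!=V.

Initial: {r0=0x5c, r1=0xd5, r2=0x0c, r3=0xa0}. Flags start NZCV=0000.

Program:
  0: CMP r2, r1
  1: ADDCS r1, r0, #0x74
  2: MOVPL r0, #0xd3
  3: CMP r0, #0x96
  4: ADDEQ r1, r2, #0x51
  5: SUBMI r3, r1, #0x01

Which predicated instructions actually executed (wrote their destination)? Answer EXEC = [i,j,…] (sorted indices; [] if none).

EXEC = [2]

[0] flags=0000 → (cmp)
[1] flags=0000 CS?F → skip
[2] flags=0000 PL?T → r0=0xd3
[3] flags=0010 → (cmp)
[4] flags=0010 EQ?F → skip
[5] flags=0010 MI?F → skip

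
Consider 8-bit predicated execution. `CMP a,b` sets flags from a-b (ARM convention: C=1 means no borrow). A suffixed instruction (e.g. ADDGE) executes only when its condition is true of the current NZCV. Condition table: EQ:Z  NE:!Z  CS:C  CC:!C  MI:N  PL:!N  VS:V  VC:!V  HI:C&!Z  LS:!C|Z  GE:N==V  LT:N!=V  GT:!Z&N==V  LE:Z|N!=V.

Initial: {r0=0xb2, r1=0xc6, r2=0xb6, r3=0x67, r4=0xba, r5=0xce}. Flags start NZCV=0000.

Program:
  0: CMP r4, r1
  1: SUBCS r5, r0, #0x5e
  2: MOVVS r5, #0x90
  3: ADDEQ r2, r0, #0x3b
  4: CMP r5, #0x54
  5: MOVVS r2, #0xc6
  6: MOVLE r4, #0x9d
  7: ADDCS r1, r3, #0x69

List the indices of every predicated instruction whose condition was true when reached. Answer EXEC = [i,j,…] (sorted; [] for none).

EXEC = [5,6,7]

[0] flags=1000 → (cmp)
[1] flags=1000 CS?F → skip
[2] flags=1000 VS?F → skip
[3] flags=1000 EQ?F → skip
[4] flags=0011 → (cmp)
[5] flags=0011 VS?T → r2=0xc6
[6] flags=0011 LE?T → r4=0x9d
[7] flags=0011 CS?T → r1=0xd0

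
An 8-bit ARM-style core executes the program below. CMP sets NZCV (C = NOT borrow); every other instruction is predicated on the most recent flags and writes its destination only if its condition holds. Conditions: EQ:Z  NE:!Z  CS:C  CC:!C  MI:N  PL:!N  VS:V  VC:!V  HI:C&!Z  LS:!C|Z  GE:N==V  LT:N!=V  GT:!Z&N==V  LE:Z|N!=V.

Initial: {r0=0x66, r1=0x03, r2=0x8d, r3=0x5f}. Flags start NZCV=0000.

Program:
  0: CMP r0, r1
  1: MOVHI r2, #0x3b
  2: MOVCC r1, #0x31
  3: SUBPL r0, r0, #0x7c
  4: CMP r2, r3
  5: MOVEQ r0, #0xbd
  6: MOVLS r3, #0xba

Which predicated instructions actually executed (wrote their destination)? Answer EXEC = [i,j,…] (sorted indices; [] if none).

EXEC = [1,3,6]

[0] flags=0010 → (cmp)
[1] flags=0010 HI?T → r2=0x3b
[2] flags=0010 CC?F → skip
[3] flags=0010 PL?T → r0=0xea
[4] flags=1000 → (cmp)
[5] flags=1000 EQ?F → skip
[6] flags=1000 LS?T → r3=0xba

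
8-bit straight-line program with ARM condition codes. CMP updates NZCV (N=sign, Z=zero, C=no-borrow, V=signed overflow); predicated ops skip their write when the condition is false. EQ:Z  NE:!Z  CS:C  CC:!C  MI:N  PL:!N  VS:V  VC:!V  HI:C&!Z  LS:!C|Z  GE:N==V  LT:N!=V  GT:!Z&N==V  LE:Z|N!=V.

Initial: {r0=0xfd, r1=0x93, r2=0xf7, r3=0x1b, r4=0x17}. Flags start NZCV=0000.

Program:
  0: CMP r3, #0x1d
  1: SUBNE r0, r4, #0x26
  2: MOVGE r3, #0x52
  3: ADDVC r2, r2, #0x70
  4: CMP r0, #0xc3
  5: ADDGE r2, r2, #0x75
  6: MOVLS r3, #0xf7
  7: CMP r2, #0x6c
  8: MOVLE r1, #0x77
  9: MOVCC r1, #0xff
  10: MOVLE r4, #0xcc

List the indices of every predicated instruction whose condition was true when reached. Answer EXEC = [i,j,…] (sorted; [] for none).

EXEC = [1,3,5,8,10]

0: ✓ CMP  NZCV=1000
1: ✓ SUBNE  r0←0xf1
2: · MOVGE
3: ✓ ADDVC  r2←0x67
4: ✓ CMP  NZCV=0010
5: ✓ ADDGE  r2←0xdc
6: · MOVLS
7: ✓ CMP  NZCV=0011
8: ✓ MOVLE  r1←0x77
9: · MOVCC
10: ✓ MOVLE  r4←0xcc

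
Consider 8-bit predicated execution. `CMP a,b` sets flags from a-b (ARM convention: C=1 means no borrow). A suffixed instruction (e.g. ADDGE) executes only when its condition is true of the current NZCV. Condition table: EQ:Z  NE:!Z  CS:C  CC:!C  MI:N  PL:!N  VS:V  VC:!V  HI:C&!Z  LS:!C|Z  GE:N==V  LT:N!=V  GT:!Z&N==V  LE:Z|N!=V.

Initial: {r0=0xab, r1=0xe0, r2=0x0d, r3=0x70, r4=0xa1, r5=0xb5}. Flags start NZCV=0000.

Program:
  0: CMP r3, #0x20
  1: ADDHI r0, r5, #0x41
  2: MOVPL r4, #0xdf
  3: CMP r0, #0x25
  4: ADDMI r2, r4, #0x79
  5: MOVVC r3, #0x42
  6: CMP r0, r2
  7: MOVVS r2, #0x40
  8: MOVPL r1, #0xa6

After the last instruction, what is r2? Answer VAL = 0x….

0: ✓ CMP  NZCV=0010
1: ✓ ADDHI  r0←0xf6
2: ✓ MOVPL  r4←0xdf
3: ✓ CMP  NZCV=1010
4: ✓ ADDMI  r2←0x58
5: ✓ MOVVC  r3←0x42
6: ✓ CMP  NZCV=1010
7: · MOVVS
8: · MOVPL

VAL = 0x58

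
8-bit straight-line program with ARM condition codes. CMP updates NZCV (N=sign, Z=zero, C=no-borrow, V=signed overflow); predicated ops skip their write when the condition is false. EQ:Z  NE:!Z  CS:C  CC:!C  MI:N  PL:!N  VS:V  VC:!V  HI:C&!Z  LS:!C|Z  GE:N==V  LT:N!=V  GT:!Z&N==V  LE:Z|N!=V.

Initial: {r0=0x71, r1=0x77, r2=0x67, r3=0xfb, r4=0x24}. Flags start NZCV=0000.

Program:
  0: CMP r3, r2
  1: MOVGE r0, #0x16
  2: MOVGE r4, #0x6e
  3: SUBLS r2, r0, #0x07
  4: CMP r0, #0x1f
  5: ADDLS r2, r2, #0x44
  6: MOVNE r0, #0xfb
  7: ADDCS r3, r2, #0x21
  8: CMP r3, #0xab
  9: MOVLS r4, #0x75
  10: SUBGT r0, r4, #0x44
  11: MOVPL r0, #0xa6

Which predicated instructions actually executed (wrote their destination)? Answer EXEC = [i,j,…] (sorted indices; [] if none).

EXEC = [6,7,9]

[0] flags=1010 → (cmp)
[1] flags=1010 GE?F → skip
[2] flags=1010 GE?F → skip
[3] flags=1010 LS?F → skip
[4] flags=0010 → (cmp)
[5] flags=0010 LS?F → skip
[6] flags=0010 NE?T → r0=0xfb
[7] flags=0010 CS?T → r3=0x88
[8] flags=1000 → (cmp)
[9] flags=1000 LS?T → r4=0x75
[10] flags=1000 GT?F → skip
[11] flags=1000 PL?F → skip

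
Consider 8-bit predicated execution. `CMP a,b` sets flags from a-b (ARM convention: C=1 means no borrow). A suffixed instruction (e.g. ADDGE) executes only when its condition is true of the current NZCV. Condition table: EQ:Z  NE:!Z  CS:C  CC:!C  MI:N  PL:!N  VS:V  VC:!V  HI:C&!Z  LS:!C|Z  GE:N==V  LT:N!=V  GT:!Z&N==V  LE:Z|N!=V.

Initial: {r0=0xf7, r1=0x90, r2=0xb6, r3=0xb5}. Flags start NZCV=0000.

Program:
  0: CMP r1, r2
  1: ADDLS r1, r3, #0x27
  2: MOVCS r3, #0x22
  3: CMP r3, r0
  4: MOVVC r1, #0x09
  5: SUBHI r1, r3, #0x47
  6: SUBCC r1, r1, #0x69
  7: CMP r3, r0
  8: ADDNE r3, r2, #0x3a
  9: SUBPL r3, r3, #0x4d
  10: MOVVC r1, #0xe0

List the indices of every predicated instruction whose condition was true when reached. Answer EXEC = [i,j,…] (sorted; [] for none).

EXEC = [1,4,6,8,10]

[0] flags=1000 → (cmp)
[1] flags=1000 LS?T → r1=0xdc
[2] flags=1000 CS?F → skip
[3] flags=1000 → (cmp)
[4] flags=1000 VC?T → r1=0x09
[5] flags=1000 HI?F → skip
[6] flags=1000 CC?T → r1=0xa0
[7] flags=1000 → (cmp)
[8] flags=1000 NE?T → r3=0xf0
[9] flags=1000 PL?F → skip
[10] flags=1000 VC?T → r1=0xe0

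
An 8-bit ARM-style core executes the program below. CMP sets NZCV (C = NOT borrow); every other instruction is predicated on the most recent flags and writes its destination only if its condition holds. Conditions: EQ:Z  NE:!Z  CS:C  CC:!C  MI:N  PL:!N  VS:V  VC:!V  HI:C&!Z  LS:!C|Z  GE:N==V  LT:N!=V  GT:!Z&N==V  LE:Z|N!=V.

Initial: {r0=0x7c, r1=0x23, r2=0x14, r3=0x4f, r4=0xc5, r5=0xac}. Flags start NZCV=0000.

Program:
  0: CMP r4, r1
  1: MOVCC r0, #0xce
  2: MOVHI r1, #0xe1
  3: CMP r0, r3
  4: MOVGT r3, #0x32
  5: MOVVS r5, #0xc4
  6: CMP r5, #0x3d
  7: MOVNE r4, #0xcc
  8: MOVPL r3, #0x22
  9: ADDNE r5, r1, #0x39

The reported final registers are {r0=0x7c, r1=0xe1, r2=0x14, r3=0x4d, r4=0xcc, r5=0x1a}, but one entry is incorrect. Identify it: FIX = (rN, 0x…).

[0] flags=1010 → (cmp)
[1] flags=1010 CC?F → skip
[2] flags=1010 HI?T → r1=0xe1
[3] flags=0010 → (cmp)
[4] flags=0010 GT?T → r3=0x32
[5] flags=0010 VS?F → skip
[6] flags=0011 → (cmp)
[7] flags=0011 NE?T → r4=0xcc
[8] flags=0011 PL?T → r3=0x22
[9] flags=0011 NE?T → r5=0x1a

FIX = (r3, 0x22)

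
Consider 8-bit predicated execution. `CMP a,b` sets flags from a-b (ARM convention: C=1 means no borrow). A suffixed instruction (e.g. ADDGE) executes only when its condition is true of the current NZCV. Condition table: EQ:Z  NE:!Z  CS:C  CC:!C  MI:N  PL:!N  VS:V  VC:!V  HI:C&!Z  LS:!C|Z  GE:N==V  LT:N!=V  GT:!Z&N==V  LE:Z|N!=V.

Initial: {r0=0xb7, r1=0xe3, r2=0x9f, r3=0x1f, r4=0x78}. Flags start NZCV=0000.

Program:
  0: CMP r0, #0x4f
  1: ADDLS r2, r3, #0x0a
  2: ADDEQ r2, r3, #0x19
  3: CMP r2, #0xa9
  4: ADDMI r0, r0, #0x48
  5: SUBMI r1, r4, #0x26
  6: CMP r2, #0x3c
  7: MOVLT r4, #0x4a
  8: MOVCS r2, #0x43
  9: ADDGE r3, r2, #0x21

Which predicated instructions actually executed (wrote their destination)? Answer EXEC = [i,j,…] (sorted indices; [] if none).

0: ✓ CMP  NZCV=0011
1: · ADDLS
2: · ADDEQ
3: ✓ CMP  NZCV=1000
4: ✓ ADDMI  r0←0xff
5: ✓ SUBMI  r1←0x52
6: ✓ CMP  NZCV=0011
7: ✓ MOVLT  r4←0x4a
8: ✓ MOVCS  r2←0x43
9: · ADDGE

EXEC = [4,5,7,8]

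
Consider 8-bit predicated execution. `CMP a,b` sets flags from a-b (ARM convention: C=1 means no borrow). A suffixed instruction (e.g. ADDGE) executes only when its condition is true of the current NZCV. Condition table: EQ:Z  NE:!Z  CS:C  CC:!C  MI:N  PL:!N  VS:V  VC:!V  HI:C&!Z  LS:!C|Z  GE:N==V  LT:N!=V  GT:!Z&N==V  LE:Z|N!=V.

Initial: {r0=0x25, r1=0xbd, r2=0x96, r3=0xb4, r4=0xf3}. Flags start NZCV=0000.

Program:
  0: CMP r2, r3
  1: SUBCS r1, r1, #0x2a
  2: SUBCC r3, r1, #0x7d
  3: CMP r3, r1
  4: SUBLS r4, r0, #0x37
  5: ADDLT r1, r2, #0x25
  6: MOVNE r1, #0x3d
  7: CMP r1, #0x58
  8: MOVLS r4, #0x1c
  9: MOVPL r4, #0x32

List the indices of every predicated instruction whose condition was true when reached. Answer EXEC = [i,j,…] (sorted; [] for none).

[0] flags=1000 → (cmp)
[1] flags=1000 CS?F → skip
[2] flags=1000 CC?T → r3=0x40
[3] flags=1001 → (cmp)
[4] flags=1001 LS?T → r4=0xee
[5] flags=1001 LT?F → skip
[6] flags=1001 NE?T → r1=0x3d
[7] flags=1000 → (cmp)
[8] flags=1000 LS?T → r4=0x1c
[9] flags=1000 PL?F → skip

EXEC = [2,4,6,8]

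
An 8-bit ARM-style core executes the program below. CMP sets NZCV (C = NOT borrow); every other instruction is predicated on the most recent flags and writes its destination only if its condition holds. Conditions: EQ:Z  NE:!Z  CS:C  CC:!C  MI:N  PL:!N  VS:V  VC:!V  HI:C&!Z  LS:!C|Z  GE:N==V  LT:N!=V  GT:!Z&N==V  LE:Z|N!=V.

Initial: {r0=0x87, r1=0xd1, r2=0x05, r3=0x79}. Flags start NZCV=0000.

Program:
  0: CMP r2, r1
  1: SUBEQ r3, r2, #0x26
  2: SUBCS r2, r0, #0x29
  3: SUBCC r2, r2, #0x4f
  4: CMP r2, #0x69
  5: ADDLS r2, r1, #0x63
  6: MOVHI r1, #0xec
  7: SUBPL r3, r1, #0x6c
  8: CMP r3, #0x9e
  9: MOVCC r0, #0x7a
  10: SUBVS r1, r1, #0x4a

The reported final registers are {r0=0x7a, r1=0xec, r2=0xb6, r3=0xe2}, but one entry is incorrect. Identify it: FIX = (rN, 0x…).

0: ✓ CMP  NZCV=0000
1: · SUBEQ
2: · SUBCS
3: ✓ SUBCC  r2←0xb6
4: ✓ CMP  NZCV=0011
5: · ADDLS
6: ✓ MOVHI  r1←0xec
7: ✓ SUBPL  r3←0x80
8: ✓ CMP  NZCV=1000
9: ✓ MOVCC  r0←0x7a
10: · SUBVS

FIX = (r3, 0x80)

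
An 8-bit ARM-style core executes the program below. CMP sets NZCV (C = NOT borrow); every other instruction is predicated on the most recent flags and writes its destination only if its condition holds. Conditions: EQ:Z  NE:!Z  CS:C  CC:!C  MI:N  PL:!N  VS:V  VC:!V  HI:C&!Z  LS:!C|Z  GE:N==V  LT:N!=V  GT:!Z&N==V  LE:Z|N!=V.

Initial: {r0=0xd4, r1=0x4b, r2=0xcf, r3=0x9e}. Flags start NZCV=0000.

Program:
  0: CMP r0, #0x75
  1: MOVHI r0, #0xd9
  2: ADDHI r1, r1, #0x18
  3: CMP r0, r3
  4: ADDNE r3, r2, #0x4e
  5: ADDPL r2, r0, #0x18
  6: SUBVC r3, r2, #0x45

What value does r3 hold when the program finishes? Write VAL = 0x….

0: ✓ CMP  NZCV=0011
1: ✓ MOVHI  r0←0xd9
2: ✓ ADDHI  r1←0x63
3: ✓ CMP  NZCV=0010
4: ✓ ADDNE  r3←0x1d
5: ✓ ADDPL  r2←0xf1
6: ✓ SUBVC  r3←0xac

VAL = 0xac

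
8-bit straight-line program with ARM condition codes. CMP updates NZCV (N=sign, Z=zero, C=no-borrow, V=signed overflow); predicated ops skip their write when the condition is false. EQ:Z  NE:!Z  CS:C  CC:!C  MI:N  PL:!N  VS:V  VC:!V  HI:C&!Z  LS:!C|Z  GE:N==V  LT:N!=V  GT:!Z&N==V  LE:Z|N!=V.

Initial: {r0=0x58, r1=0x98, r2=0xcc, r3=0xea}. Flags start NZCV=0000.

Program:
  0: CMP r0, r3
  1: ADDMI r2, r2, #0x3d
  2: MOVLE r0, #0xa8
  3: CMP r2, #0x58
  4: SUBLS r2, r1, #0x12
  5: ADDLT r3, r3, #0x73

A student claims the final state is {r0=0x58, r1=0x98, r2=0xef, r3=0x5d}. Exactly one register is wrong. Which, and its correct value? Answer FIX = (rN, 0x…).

FIX = (r2, 0xcc)

0: ✓ CMP  NZCV=0000
1: · ADDMI
2: · MOVLE
3: ✓ CMP  NZCV=0011
4: · SUBLS
5: ✓ ADDLT  r3←0x5d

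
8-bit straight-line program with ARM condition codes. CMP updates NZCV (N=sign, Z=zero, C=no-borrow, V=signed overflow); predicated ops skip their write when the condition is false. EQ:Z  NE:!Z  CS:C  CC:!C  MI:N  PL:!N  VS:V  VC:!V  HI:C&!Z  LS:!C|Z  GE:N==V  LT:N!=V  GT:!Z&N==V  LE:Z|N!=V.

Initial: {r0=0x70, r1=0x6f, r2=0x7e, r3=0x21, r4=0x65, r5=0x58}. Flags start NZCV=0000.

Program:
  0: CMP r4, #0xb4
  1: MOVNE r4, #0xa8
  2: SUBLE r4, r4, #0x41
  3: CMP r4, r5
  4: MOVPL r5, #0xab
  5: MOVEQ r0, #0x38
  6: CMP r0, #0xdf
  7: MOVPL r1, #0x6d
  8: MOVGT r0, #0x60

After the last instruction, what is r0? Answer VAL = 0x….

0: ✓ CMP  NZCV=1001
1: ✓ MOVNE  r4←0xa8
2: · SUBLE
3: ✓ CMP  NZCV=0011
4: ✓ MOVPL  r5←0xab
5: · MOVEQ
6: ✓ CMP  NZCV=1001
7: · MOVPL
8: ✓ MOVGT  r0←0x60

VAL = 0x60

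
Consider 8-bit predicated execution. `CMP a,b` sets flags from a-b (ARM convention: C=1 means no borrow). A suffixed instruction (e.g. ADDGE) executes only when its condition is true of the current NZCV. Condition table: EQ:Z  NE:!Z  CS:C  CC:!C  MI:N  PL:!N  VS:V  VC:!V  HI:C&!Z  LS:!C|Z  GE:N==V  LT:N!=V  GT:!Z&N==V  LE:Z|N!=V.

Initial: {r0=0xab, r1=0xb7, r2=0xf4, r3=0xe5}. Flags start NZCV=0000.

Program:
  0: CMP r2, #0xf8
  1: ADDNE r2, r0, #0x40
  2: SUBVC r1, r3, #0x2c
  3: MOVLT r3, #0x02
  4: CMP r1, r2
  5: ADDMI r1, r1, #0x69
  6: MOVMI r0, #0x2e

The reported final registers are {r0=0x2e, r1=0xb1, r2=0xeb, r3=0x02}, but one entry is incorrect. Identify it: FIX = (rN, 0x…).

[0] flags=1000 → (cmp)
[1] flags=1000 NE?T → r2=0xeb
[2] flags=1000 VC?T → r1=0xb9
[3] flags=1000 LT?T → r3=0x02
[4] flags=1000 → (cmp)
[5] flags=1000 MI?T → r1=0x22
[6] flags=1000 MI?T → r0=0x2e

FIX = (r1, 0x22)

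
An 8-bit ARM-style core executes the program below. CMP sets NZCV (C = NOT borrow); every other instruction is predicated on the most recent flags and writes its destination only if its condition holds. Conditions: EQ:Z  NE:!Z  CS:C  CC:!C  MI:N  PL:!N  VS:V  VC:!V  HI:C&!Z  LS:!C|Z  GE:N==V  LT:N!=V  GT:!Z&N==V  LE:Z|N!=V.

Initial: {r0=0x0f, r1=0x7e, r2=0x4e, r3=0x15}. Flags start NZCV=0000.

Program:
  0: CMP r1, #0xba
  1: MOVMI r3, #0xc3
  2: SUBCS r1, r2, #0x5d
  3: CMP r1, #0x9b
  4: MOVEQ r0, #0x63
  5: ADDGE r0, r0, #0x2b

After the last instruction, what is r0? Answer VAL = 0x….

VAL = 0x3a

[0] flags=1001 → (cmp)
[1] flags=1001 MI?T → r3=0xc3
[2] flags=1001 CS?F → skip
[3] flags=1001 → (cmp)
[4] flags=1001 EQ?F → skip
[5] flags=1001 GE?T → r0=0x3a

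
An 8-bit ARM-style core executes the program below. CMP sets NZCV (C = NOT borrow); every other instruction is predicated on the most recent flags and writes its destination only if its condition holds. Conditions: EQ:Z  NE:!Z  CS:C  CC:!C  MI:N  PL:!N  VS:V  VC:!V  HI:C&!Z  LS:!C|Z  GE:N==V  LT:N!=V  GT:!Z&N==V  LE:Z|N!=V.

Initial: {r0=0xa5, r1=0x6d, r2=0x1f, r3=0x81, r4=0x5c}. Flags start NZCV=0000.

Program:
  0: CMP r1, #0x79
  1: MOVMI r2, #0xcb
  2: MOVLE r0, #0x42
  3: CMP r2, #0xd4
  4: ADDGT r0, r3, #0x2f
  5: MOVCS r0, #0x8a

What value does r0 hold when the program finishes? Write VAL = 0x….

VAL = 0x42

0: ✓ CMP  NZCV=1000
1: ✓ MOVMI  r2←0xcb
2: ✓ MOVLE  r0←0x42
3: ✓ CMP  NZCV=1000
4: · ADDGT
5: · MOVCS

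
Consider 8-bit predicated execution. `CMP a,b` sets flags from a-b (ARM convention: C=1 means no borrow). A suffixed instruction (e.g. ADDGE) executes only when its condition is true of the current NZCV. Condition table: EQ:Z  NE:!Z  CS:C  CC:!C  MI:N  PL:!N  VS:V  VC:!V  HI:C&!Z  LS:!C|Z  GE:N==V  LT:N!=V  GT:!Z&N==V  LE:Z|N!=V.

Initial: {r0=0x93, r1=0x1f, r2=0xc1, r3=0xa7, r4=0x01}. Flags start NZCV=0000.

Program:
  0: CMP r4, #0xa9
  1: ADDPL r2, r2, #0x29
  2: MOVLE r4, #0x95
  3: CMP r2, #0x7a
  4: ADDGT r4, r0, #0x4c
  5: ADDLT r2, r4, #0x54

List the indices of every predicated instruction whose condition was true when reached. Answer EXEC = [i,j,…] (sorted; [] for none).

0: ✓ CMP  NZCV=0000
1: ✓ ADDPL  r2←0xea
2: · MOVLE
3: ✓ CMP  NZCV=0011
4: · ADDGT
5: ✓ ADDLT  r2←0x55

EXEC = [1,5]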